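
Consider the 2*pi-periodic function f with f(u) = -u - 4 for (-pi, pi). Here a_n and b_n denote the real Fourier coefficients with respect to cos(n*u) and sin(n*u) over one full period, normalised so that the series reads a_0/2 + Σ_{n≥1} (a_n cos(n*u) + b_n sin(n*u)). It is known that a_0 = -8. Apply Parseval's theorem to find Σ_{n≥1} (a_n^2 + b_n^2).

Parseval: a_0^2/2 + Σ_{n≥1} (a_n^2+b_n^2) = 1/pi ∫_{-pi}^{pi} f(u)^2 du = 2*pi**2/3 + 32.
Subtract a_0^2/2 = 32: Σ (a_n^2+b_n^2) = 2*pi**2/3.

2*pi**2/3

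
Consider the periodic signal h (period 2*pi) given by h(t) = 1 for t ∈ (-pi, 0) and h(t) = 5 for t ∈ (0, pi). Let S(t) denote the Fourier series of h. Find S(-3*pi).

3

t = -3*pi differs from t = -pi by -1 full period(s), and the series is 2*pi-periodic.
At t = -pi the one-sided limits are h(-pi^-) = 5 and h(-pi^+) = 1.
By Dirichlet's theorem the series converges to their average, [(5) + (1)]/2 = 3.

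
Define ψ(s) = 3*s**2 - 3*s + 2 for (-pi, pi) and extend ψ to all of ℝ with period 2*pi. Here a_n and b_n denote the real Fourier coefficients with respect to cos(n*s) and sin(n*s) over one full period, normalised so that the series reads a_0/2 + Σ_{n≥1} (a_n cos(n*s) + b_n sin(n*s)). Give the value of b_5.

b_5 = 1/pi ∫_{-pi}^{pi} ψ(s) sin(5*s) ds.
Integrating by parts twice (tabular method), an antiderivative of (3*s**2 - 3*s + 2) sin(5*s) is -3*s**2*cos(5*s)/5 + 6*s*sin(5*s)/25 + 3*s*cos(5*s)/5 - 3*sin(5*s)/25 - 44*cos(5*s)/125; evaluating from -pi to pi: ∫_{-pi}^{pi} (3*s**2 - 3*s + 2) sin(5*s) ds = (-3*pi/5 + 44/125 + 3*pi**2/5) - (44/125 + 3*pi/5 + 3*pi**2/5) = -6*pi/5.
Hence b_5 = (1/pi)·(-6*pi/5) = -6/5.

-6/5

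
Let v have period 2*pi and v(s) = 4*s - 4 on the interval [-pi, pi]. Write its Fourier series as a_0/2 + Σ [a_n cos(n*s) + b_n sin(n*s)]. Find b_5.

b_5 = 1/pi ∫_{-pi}^{pi} v(s) sin(5*s) ds.
Integrating by parts (boundary term plus one more integral), an antiderivative of (4*s - 4) sin(5*s) is -4*s*cos(5*s)/5 + 4*sin(5*s)/25 + 4*cos(5*s)/5; evaluating from -pi to pi: ∫_{-pi}^{pi} (4*s - 4) sin(5*s) ds = (-4/5 + 4*pi/5) - (-4*pi/5 - 4/5) = 8*pi/5.
Hence b_5 = (1/pi)·(8*pi/5) = 8/5.

8/5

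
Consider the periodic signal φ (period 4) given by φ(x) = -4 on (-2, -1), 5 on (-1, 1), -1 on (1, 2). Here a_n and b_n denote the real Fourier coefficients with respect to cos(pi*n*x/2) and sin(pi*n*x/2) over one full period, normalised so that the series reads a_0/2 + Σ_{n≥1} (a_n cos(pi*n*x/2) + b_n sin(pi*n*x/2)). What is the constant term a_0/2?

5/4

a_0 = 1/2 ∫_{-2}^{2} φ(x) dx = 1/2 · (5) = 5/2.
So the constant term a_0/2 = 5/4.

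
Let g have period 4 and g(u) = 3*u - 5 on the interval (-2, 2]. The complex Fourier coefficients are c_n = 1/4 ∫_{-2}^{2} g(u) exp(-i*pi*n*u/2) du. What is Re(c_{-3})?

Since g is real-valued, Re(c_{-3}) = 1/4 ∫_{-2}^{2} g(u) cos(-3*pi*u/2) du = a_{3}/2.
Integrating by parts (boundary term plus one more integral), an antiderivative of (3*u - 5) cos(-3*pi*u/2) is 2*u*sin(3*pi*u/2)/pi - 10*sin(3*pi*u/2)/(3*pi) + 4*cos(3*pi*u/2)/(3*pi**2); evaluating from -2 to 2: ∫_{-2}^{2} (3*u - 5) cos(-3*pi*u/2) du = (-4/(3*pi**2)) - (-4/(3*pi**2)) = 0.
Hence Re(c_{-3}) = (1/4)·(0) = 0.

0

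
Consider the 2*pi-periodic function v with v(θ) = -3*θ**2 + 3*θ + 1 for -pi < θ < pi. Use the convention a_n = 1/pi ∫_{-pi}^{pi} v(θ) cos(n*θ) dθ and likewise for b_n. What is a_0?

a_0 = 1/pi ∫_{-pi}^{pi} v(θ) dθ = 1/pi · (2*pi*(1 - pi**2)) = 2 - 2*pi**2.

2 - 2*pi**2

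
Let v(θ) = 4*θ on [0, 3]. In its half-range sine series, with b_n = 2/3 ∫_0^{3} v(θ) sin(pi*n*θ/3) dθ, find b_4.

-6/pi

b_4 = 2/3 ∫_0^{3} (4*θ) sin(4*pi*θ/3) dθ.
Integrating by parts (boundary term plus one more integral), an antiderivative of (4*θ) sin(4*pi*θ/3) is -3*θ*cos(4*pi*θ/3)/pi + 9*sin(4*pi*θ/3)/(4*pi**2); evaluating from 0 to 3: ∫_{0}^{3} (4*θ) sin(4*pi*θ/3) dθ = (-9/pi) - (0) = -9/pi.
Hence b_4 = (2/3)·(-9/pi) = -6/pi.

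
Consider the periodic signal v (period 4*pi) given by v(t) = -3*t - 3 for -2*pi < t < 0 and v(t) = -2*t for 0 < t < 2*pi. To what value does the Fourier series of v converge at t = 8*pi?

t = 8*pi differs from t = 0 by 2 full period(s), and the series is 4*pi-periodic.
At t = 0 the one-sided limits are v(0^-) = -3 and v(0^+) = 0.
By Dirichlet's theorem the series converges to their average, [(-3) + (0)]/2 = -3/2.

-3/2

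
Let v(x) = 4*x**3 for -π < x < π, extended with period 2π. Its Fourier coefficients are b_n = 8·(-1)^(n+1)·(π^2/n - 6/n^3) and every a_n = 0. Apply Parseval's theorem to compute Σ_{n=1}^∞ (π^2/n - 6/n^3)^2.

pi**6/14

Parseval: Σ b_n^2 = (1/π) ∫_{-π}^{π} v(x)^2 dx = 32*pi**6/7.
b_n^2 = 64·(π^2/n - 6/n^3)^2, so the sum equals (32*pi**6/7)/64 = pi**6/14.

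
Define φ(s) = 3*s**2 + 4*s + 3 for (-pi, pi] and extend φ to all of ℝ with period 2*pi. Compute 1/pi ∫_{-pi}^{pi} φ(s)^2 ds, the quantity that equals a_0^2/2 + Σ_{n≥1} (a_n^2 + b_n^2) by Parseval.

1/pi ∫_{-pi}^{pi} φ(s)^2 ds = 1/pi · (2*pi*(135 + 170*pi**2 + 27*pi**4)/15) = 18 + 68*pi**2/3 + 18*pi**4/5.

18 + 68*pi**2/3 + 18*pi**4/5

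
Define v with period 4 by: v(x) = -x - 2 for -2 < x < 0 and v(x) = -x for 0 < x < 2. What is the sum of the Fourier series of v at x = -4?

-1

x = -4 differs from x = 0 by -1 full period(s), and the series is 4-periodic.
At x = 0 the one-sided limits are v(0^-) = -2 and v(0^+) = 0.
By Dirichlet's theorem the series converges to their average, [(-2) + (0)]/2 = -1.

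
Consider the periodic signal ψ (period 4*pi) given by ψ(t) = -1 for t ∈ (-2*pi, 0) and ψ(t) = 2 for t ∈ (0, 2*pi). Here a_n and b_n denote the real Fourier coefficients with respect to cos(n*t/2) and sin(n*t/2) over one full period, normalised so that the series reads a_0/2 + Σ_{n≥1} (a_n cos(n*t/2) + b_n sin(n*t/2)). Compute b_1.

b_1 = (1/(2*pi)) ∫_{-2*pi}^{2*pi} ψ(t) sin(t/2) dt.
Split the integral at the breakpoints.
Directly, an antiderivative of (-1) sin(t/2) is 2*cos(t/2); evaluating from -2*pi to 0: ∫_{-2*pi}^{0} (-1) sin(t/2) dt = (2) - (-2) = 4.
Directly, an antiderivative of (2) sin(t/2) is -4*cos(t/2); evaluating from 0 to 2*pi: ∫_{0}^{2*pi} (2) sin(t/2) dt = (4) - (-4) = 8.
Summing the pieces and multiplying by (1/(2*pi)) gives b_1 = 6/pi.

6/pi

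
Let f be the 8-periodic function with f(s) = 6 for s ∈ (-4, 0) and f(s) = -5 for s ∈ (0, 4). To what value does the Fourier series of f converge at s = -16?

1/2

s = -16 differs from s = 0 by -2 full period(s), and the series is 8-periodic.
At s = 0 the one-sided limits are f(0^-) = 6 and f(0^+) = -5.
By Dirichlet's theorem the series converges to their average, [(6) + (-5)]/2 = 1/2.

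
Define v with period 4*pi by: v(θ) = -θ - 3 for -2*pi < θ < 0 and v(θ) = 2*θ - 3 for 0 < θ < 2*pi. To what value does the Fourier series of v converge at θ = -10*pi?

-3 + 3*pi

θ = -10*pi differs from θ = -2*pi by -2 full period(s), and the series is 4*pi-periodic.
At θ = -2*pi the one-sided limits are v(-2*pi^-) = -3 + 4*pi and v(-2*pi^+) = -3 + 2*pi.
By Dirichlet's theorem the series converges to their average, [(-3 + 4*pi) + (-3 + 2*pi)]/2 = -3 + 3*pi.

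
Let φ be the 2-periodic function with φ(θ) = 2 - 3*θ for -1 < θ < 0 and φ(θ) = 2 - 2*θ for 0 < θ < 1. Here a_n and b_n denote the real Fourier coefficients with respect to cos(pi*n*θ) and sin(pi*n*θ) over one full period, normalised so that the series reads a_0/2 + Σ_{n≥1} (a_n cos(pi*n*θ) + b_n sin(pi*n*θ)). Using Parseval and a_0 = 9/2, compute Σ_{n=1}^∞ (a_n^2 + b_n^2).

101/24

Parseval: a_0^2/2 + Σ_{n≥1} (a_n^2+b_n^2) = ∫_{-1}^{1} φ(θ)^2 dθ = 43/3.
Subtract a_0^2/2 = 81/8: Σ (a_n^2+b_n^2) = 101/24.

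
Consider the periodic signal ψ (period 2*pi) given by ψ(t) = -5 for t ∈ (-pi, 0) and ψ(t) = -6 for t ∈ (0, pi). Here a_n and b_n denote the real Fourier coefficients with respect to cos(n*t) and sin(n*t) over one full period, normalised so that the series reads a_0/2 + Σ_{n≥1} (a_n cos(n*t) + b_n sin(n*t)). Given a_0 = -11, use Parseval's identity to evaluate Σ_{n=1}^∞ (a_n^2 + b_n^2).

Parseval: a_0^2/2 + Σ_{n≥1} (a_n^2+b_n^2) = 1/pi ∫_{-pi}^{pi} ψ(t)^2 dt = 61.
Subtract a_0^2/2 = 121/2: Σ (a_n^2+b_n^2) = 1/2.

1/2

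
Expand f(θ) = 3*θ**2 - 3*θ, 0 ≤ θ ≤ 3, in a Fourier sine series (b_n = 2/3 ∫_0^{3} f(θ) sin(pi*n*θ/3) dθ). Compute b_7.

b_7 = 2/3 ∫_0^{3} (3*θ**2 - 3*θ) sin(7*pi*θ/3) dθ.
Integrating by parts twice (tabular method), an antiderivative of (3*θ**2 - 3*θ) sin(7*pi*θ/3) is -9*θ**2*cos(7*pi*θ/3)/(7*pi) + 54*θ*sin(7*pi*θ/3)/(49*pi**2) + 9*θ*cos(7*pi*θ/3)/(7*pi) - 27*sin(7*pi*θ/3)/(49*pi**2) + 162*cos(7*pi*θ/3)/(343*pi**3); evaluating from 0 to 3: ∫_{0}^{3} (3*θ**2 - 3*θ) sin(7*pi*θ/3) dθ = (54*(-3 + 49*pi**2)/(343*pi**3)) - (162/(343*pi**3)) = 54*(-6 + 49*pi**2)/(343*pi**3).
Hence b_7 = (2/3)·(54*(-6 + 49*pi**2)/(343*pi**3)) = 36*(-6 + 49*pi**2)/(343*pi**3).

36*(-6 + 49*pi**2)/(343*pi**3)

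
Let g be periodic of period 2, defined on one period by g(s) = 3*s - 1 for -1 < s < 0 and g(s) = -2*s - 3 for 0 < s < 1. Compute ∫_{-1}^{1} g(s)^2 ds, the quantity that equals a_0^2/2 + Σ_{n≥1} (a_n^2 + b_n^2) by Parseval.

∫_{-1}^{1} g(s)^2 ds = 70/3.

70/3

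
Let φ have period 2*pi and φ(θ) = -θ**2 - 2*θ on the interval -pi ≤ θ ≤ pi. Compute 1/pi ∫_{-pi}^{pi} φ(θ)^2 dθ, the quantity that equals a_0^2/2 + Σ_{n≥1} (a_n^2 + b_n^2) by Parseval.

2*pi**2*(20 + 3*pi**2)/15

1/pi ∫_{-pi}^{pi} φ(θ)^2 dθ = 1/pi · (2*pi**3*(20 + 3*pi**2)/15) = 2*pi**2*(20 + 3*pi**2)/15.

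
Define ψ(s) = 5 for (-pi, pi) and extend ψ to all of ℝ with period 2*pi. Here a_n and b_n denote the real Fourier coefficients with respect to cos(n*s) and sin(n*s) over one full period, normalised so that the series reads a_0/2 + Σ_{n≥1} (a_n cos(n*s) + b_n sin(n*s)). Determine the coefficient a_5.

a_5 = 1/pi ∫_{-pi}^{pi} ψ(s) cos(5*s) ds.
ψ is even and cos(5*s) is even, so the integrand is even and a_5 = 2/pi ∫_0^{pi} ψ(s) cos(5*s) ds.
Directly, an antiderivative of (5) cos(5*s) is sin(5*s); evaluating from 0 to pi: ∫_{0}^{pi} (5) cos(5*s) ds = (0) - (0) = 0.
Hence a_5 = (2/pi)·(0) = 0.

0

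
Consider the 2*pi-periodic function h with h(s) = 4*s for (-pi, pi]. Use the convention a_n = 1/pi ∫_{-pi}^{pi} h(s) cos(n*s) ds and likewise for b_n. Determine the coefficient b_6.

-4/3

b_6 = 1/pi ∫_{-pi}^{pi} h(s) sin(6*s) ds.
h is odd and sin(6*s) is odd, so the integrand is even and b_6 = 2/pi ∫_0^{pi} h(s) sin(6*s) ds.
Integrating by parts (boundary term plus one more integral), an antiderivative of (4*s) sin(6*s) is -2*s*cos(6*s)/3 + sin(6*s)/9; evaluating from 0 to pi: ∫_{0}^{pi} (4*s) sin(6*s) ds = (-2*pi/3) - (0) = -2*pi/3.
Hence b_6 = (2/pi)·(-2*pi/3) = -4/3.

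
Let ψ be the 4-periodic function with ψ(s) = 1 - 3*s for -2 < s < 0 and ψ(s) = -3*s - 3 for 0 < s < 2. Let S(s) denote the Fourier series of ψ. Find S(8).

-1

s = 8 differs from s = 0 by 2 full period(s), and the series is 4-periodic.
At s = 0 the one-sided limits are ψ(0^-) = 1 and ψ(0^+) = -3.
By Dirichlet's theorem the series converges to their average, [(1) + (-3)]/2 = -1.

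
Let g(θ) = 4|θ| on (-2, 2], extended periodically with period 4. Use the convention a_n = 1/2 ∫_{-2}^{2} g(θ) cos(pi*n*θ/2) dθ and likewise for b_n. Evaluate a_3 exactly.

-32/(9*pi**2)

a_3 = 1/2 ∫_{-2}^{2} g(θ) cos(3*pi*θ/2) dθ.
g is even and cos(3*pi*θ/2) is even, so the integrand is even and a_3 = ∫_0^{2} g(θ) cos(3*pi*θ/2) dθ.
Integrating by parts (boundary term plus one more integral), an antiderivative of (4*θ) cos(3*pi*θ/2) is 8*θ*sin(3*pi*θ/2)/(3*pi) + 16*cos(3*pi*θ/2)/(9*pi**2); evaluating from 0 to 2: ∫_{0}^{2} (4*θ) cos(3*pi*θ/2) dθ = (-16/(9*pi**2)) - (16/(9*pi**2)) = -32/(9*pi**2).
Hence a_3 = -32/(9*pi**2).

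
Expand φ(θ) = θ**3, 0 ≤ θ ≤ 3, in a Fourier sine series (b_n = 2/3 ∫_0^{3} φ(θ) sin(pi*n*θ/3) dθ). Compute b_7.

54*(-6 + 49*pi**2)/(343*pi**3)

b_7 = 2/3 ∫_0^{3} (θ**3) sin(7*pi*θ/3) dθ.
Integrating by parts three times (tabular method), an antiderivative of (θ**3) sin(7*pi*θ/3) is -3*θ**3*cos(7*pi*θ/3)/(7*pi) + 27*θ**2*sin(7*pi*θ/3)/(49*pi**2) + 162*θ*cos(7*pi*θ/3)/(343*pi**3) - 486*sin(7*pi*θ/3)/(2401*pi**4); evaluating from 0 to 3: ∫_{0}^{3} (θ**3) sin(7*pi*θ/3) dθ = (81*(-6 + 49*pi**2)/(343*pi**3)) - (0) = 81*(-6 + 49*pi**2)/(343*pi**3).
Hence b_7 = (2/3)·(81*(-6 + 49*pi**2)/(343*pi**3)) = 54*(-6 + 49*pi**2)/(343*pi**3).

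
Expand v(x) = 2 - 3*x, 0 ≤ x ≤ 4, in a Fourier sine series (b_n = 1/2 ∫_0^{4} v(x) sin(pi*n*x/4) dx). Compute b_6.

b_6 = 1/2 ∫_0^{4} (2 - 3*x) sin(3*pi*x/2) dx.
Integrating by parts (boundary term plus one more integral), an antiderivative of (2 - 3*x) sin(3*pi*x/2) is 2*x*cos(3*pi*x/2)/pi - 4*sin(3*pi*x/2)/(3*pi**2) - 4*cos(3*pi*x/2)/(3*pi); evaluating from 0 to 4: ∫_{0}^{4} (2 - 3*x) sin(3*pi*x/2) dx = (20/(3*pi)) - (-4/(3*pi)) = 8/pi.
Hence b_6 = (1/2)·(8/pi) = 4/pi.

4/pi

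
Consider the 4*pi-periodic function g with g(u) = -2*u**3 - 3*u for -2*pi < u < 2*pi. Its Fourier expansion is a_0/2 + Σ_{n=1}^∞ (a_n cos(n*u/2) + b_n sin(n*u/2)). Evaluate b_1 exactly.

180 - 32*pi**2

b_1 = (1/(2*pi)) ∫_{-2*pi}^{2*pi} g(u) sin(u/2) du.
g is odd and sin(u/2) is odd, so the integrand is even and b_1 = 1/pi ∫_0^{2*pi} g(u) sin(u/2) du.
Integrating by parts three times (tabular method), an antiderivative of (-2*u**3 - 3*u) sin(u/2) is 4*u**3*cos(u/2) - 24*u**2*sin(u/2) - 90*u*cos(u/2) + 180*sin(u/2); evaluating from 0 to 2*pi: ∫_{0}^{2*pi} (-2*u**3 - 3*u) sin(u/2) du = (-32*pi**3 + 180*pi) - (0) = -32*pi**3 + 180*pi.
Hence b_1 = (1/pi)·(-32*pi**3 + 180*pi) = 180 - 32*pi**2.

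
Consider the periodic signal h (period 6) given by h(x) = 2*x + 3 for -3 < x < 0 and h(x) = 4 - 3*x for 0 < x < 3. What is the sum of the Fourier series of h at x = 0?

7/2

At x = 0 the one-sided limits are h(0^-) = 3 and h(0^+) = 4.
By Dirichlet's theorem the series converges to their average, [(3) + (4)]/2 = 7/2.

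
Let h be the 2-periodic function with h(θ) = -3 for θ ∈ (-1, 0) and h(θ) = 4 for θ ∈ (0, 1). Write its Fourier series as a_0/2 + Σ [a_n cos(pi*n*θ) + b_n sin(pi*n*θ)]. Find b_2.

0

b_2 = ∫_{-1}^{1} h(θ) sin(2*pi*θ) dθ.
Split the integral at the breakpoints.
Directly, an antiderivative of (-3) sin(2*pi*θ) is 3*cos(2*pi*θ)/(2*pi); evaluating from -1 to 0: ∫_{-1}^{0} (-3) sin(2*pi*θ) dθ = (3/(2*pi)) - (3/(2*pi)) = 0.
Directly, an antiderivative of (4) sin(2*pi*θ) is -2*cos(2*pi*θ)/pi; evaluating from 0 to 1: ∫_{0}^{1} (4) sin(2*pi*θ) dθ = (-2/pi) - (-2/pi) = 0.
Summing the pieces gives b_2 = 0.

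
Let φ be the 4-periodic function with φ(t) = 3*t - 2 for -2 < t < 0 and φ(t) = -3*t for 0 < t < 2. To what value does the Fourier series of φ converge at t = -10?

t = -10 differs from t = -2 by -2 full period(s), and the series is 4-periodic.
At t = -2 the one-sided limits are φ(-2^-) = -6 and φ(-2^+) = -8.
By Dirichlet's theorem the series converges to their average, [(-6) + (-8)]/2 = -7.

-7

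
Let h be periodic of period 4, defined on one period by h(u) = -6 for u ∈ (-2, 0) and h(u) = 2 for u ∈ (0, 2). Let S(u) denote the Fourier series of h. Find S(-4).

-2

u = -4 differs from u = 0 by -1 full period(s), and the series is 4-periodic.
At u = 0 the one-sided limits are h(0^-) = -6 and h(0^+) = 2.
By Dirichlet's theorem the series converges to their average, [(-6) + (2)]/2 = -2.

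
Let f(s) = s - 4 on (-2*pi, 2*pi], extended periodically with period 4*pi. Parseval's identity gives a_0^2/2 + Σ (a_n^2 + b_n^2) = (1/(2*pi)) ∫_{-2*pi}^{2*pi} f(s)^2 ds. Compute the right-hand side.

8*pi**2/3 + 32

(1/(2*pi)) ∫_{-2*pi}^{2*pi} f(s)^2 ds = (1/(2*pi)) · (16*pi*(pi**2 + 12)/3) = 8*pi**2/3 + 32.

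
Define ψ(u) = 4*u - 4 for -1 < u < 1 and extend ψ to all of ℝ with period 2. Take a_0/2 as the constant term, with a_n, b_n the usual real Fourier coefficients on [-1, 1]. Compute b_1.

b_1 = ∫_{-1}^{1} ψ(u) sin(pi*u) du.
Integrating by parts (boundary term plus one more integral), an antiderivative of (4*u - 4) sin(pi*u) is -4*u*cos(pi*u)/pi + 4*sin(pi*u)/pi**2 + 4*cos(pi*u)/pi; evaluating from -1 to 1: ∫_{-1}^{1} (4*u - 4) sin(pi*u) du = (0) - (-8/pi) = 8/pi.
Hence b_1 = 8/pi.

8/pi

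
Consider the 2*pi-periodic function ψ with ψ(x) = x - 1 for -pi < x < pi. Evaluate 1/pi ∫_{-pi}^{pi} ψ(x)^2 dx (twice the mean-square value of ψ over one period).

2 + 2*pi**2/3

1/pi ∫_{-pi}^{pi} ψ(x)^2 dx = 1/pi · (2*pi*(3 + pi**2)/3) = 2 + 2*pi**2/3.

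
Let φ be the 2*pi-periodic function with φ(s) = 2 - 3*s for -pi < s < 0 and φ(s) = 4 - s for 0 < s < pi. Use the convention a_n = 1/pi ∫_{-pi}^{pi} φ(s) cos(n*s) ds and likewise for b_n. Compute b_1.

b_1 = 1/pi ∫_{-pi}^{pi} φ(s) sin(s) ds.
Split the integral at the breakpoints.
Integrating by parts (boundary term plus one more integral), an antiderivative of (2 - 3*s) sin(s) is 3*s*cos(s) - 3*sin(s) - 2*cos(s); evaluating from -pi to 0: ∫_{-pi}^{0} (2 - 3*s) sin(s) ds = (-2) - (2 + 3*pi) = -3*pi - 4.
Integrating by parts (boundary term plus one more integral), an antiderivative of (4 - s) sin(s) is s*cos(s) - sin(s) - 4*cos(s); evaluating from 0 to pi: ∫_{0}^{pi} (4 - s) sin(s) ds = (4 - pi) - (-4) = 8 - pi.
Summing the pieces and multiplying by (1/pi) gives b_1 = -4 + 4/pi.

-4 + 4/pi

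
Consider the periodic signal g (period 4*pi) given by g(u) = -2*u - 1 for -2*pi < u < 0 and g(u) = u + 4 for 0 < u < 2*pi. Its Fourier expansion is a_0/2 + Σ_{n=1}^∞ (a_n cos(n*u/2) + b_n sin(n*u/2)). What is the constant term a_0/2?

a_0 = (1/(2*pi)) ∫_{-2*pi}^{2*pi} g(u) du = (1/(2*pi)) · (6*pi*(1 + pi)) = 3 + 3*pi.
So the constant term a_0/2 = 3/2 + 3*pi/2.

3/2 + 3*pi/2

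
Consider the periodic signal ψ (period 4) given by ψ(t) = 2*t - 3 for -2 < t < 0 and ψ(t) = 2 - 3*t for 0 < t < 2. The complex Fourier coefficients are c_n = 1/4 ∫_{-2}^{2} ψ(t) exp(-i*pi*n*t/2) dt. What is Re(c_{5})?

2/(5*pi**2)

Since ψ is real-valued, Re(c_{5}) = 1/4 ∫_{-2}^{2} ψ(t) cos(5*pi*t/2) dt = a_{5}/2.
Split the integral at the breakpoints.
Integrating by parts (boundary term plus one more integral), an antiderivative of (2*t - 3) cos(5*pi*t/2) is 4*t*sin(5*pi*t/2)/(5*pi) - 6*sin(5*pi*t/2)/(5*pi) + 8*cos(5*pi*t/2)/(25*pi**2); evaluating from -2 to 0: ∫_{-2}^{0} (2*t - 3) cos(5*pi*t/2) dt = (8/(25*pi**2)) - (-8/(25*pi**2)) = 16/(25*pi**2).
Integrating by parts (boundary term plus one more integral), an antiderivative of (2 - 3*t) cos(5*pi*t/2) is -6*t*sin(5*pi*t/2)/(5*pi) + 4*sin(5*pi*t/2)/(5*pi) - 12*cos(5*pi*t/2)/(25*pi**2); evaluating from 0 to 2: ∫_{0}^{2} (2 - 3*t) cos(5*pi*t/2) dt = (12/(25*pi**2)) - (-12/(25*pi**2)) = 24/(25*pi**2).
So ∫_{-2}^{2} ψ(t) cos(5*pi*t/2) dt = 8/(5*pi**2).
Hence Re(c_{5}) = (1/4)·(8/(5*pi**2)) = 2/(5*pi**2).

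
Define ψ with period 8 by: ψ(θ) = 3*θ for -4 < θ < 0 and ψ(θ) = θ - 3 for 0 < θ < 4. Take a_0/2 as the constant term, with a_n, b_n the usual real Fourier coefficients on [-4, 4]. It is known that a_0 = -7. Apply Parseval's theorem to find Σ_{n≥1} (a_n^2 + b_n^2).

155/6

Parseval: a_0^2/2 + Σ_{n≥1} (a_n^2+b_n^2) = 1/4 ∫_{-4}^{4} ψ(θ)^2 dθ = 151/3.
Subtract a_0^2/2 = 49/2: Σ (a_n^2+b_n^2) = 155/6.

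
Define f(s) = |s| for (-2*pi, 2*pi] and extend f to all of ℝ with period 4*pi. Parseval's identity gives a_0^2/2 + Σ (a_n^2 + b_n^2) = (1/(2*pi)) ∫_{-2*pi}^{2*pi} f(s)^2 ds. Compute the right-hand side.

(1/(2*pi)) ∫_{-2*pi}^{2*pi} f(s)^2 ds = (1/(2*pi)) · (16*pi**3/3) = 8*pi**2/3.

8*pi**2/3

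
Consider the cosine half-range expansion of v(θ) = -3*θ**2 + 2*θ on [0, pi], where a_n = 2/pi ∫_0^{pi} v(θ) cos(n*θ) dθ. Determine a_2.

-3

a_2 = 2/pi ∫_0^{pi} (-3*θ**2 + 2*θ) cos(2*θ) dθ.
Integrating by parts twice (tabular method), an antiderivative of (-3*θ**2 + 2*θ) cos(2*θ) is -3*θ**2*sin(2*θ)/2 + θ*sin(2*θ) - 3*θ*cos(2*θ)/2 + 3*sin(2*θ)/4 + cos(2*θ)/2; evaluating from 0 to pi: ∫_{0}^{pi} (-3*θ**2 + 2*θ) cos(2*θ) dθ = (1/2 - 3*pi/2) - (1/2) = -3*pi/2.
Hence a_2 = (2/pi)·(-3*pi/2) = -3.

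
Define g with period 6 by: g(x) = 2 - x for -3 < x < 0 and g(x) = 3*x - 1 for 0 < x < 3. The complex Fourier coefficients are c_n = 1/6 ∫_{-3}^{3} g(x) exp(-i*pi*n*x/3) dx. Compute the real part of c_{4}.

0

Since g is real-valued, Re(c_{4}) = 1/6 ∫_{-3}^{3} g(x) cos(4*pi*x/3) dx = a_{4}/2.
Split the integral at the breakpoints.
Integrating by parts (boundary term plus one more integral), an antiderivative of (2 - x) cos(4*pi*x/3) is -3*x*sin(4*pi*x/3)/(4*pi) + 3*sin(4*pi*x/3)/(2*pi) - 9*cos(4*pi*x/3)/(16*pi**2); evaluating from -3 to 0: ∫_{-3}^{0} (2 - x) cos(4*pi*x/3) dx = (-9/(16*pi**2)) - (-9/(16*pi**2)) = 0.
Integrating by parts (boundary term plus one more integral), an antiderivative of (3*x - 1) cos(4*pi*x/3) is 9*x*sin(4*pi*x/3)/(4*pi) - 3*sin(4*pi*x/3)/(4*pi) + 27*cos(4*pi*x/3)/(16*pi**2); evaluating from 0 to 3: ∫_{0}^{3} (3*x - 1) cos(4*pi*x/3) dx = (27/(16*pi**2)) - (27/(16*pi**2)) = 0.
So ∫_{-3}^{3} g(x) cos(4*pi*x/3) dx = 0.
Hence Re(c_{4}) = (1/6)·(0) = 0.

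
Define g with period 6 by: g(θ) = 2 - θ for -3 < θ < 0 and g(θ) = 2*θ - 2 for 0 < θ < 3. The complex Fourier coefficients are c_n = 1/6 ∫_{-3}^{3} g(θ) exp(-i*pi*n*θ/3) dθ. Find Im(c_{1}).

Since g is real-valued, Im(c_{1}) = -1/6 ∫_{-3}^{3} g(θ) sin(pi*θ/3) dθ = -b_{1}/2.
Split the integral at the breakpoints.
Integrating by parts (boundary term plus one more integral), an antiderivative of (2 - θ) sin(pi*θ/3) is 3*θ*cos(pi*θ/3)/pi - 9*sin(pi*θ/3)/pi**2 - 6*cos(pi*θ/3)/pi; evaluating from -3 to 0: ∫_{-3}^{0} (2 - θ) sin(pi*θ/3) dθ = (-6/pi) - (15/pi) = -21/pi.
Integrating by parts (boundary term plus one more integral), an antiderivative of (2*θ - 2) sin(pi*θ/3) is -6*θ*cos(pi*θ/3)/pi + 18*sin(pi*θ/3)/pi**2 + 6*cos(pi*θ/3)/pi; evaluating from 0 to 3: ∫_{0}^{3} (2*θ - 2) sin(pi*θ/3) dθ = (12/pi) - (6/pi) = 6/pi.
So ∫_{-3}^{3} g(θ) sin(pi*θ/3) dθ = -15/pi.
Hence Im(c_{1}) = (-1/6)·(-15/pi) = 5/(2*pi).

5/(2*pi)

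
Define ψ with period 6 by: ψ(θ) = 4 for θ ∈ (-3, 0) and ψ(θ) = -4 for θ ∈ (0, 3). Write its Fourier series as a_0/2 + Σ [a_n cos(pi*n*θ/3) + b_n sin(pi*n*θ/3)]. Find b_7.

b_7 = 1/3 ∫_{-3}^{3} ψ(θ) sin(7*pi*θ/3) dθ.
ψ is odd and sin(7*pi*θ/3) is odd, so the integrand is even and b_7 = 2/3 ∫_0^{3} ψ(θ) sin(7*pi*θ/3) dθ.
Directly, an antiderivative of (-4) sin(7*pi*θ/3) is 12*cos(7*pi*θ/3)/(7*pi); evaluating from 0 to 3: ∫_{0}^{3} (-4) sin(7*pi*θ/3) dθ = (-12/(7*pi)) - (12/(7*pi)) = -24/(7*pi).
Hence b_7 = (2/3)·(-24/(7*pi)) = -16/(7*pi).

-16/(7*pi)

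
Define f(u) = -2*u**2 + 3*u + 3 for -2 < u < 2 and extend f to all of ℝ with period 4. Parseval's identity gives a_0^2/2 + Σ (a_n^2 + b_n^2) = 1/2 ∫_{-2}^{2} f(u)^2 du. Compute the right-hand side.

178/5

1/2 ∫_{-2}^{2} f(u)^2 du = 1/2 · (356/5) = 178/5.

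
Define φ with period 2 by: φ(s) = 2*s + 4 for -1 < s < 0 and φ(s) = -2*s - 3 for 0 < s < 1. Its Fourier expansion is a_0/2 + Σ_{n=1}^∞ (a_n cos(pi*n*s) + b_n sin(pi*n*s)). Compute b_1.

-14/pi

b_1 = ∫_{-1}^{1} φ(s) sin(pi*s) ds.
Split the integral at the breakpoints.
Integrating by parts (boundary term plus one more integral), an antiderivative of (2*s + 4) sin(pi*s) is -2*s*cos(pi*s)/pi + 2*sin(pi*s)/pi**2 - 4*cos(pi*s)/pi; evaluating from -1 to 0: ∫_{-1}^{0} (2*s + 4) sin(pi*s) ds = (-4/pi) - (2/pi) = -6/pi.
Integrating by parts (boundary term plus one more integral), an antiderivative of (-2*s - 3) sin(pi*s) is 2*s*cos(pi*s)/pi - 2*sin(pi*s)/pi**2 + 3*cos(pi*s)/pi; evaluating from 0 to 1: ∫_{0}^{1} (-2*s - 3) sin(pi*s) ds = (-5/pi) - (3/pi) = -8/pi.
Summing the pieces gives b_1 = -14/pi.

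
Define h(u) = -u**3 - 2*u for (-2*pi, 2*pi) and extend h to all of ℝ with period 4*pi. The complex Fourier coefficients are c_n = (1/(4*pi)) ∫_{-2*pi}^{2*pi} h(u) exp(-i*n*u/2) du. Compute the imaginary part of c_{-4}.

1/4 + 2*pi**2

Since h is real-valued, Im(c_{-4}) = -(1/(4*pi)) ∫_{-2*pi}^{2*pi} h(u) sin(-2*u) du = b_{4}/2.
h is odd and sin(-2*u) is odd, so the integrand is even: ∫_{-2*pi}^{2*pi} h(u) sin(-2*u) du = 2∫_0^{2*pi} h(u) sin(-2*u) du.
Integrating by parts three times (tabular method), an antiderivative of (-u**3 - 2*u) sin(-2*u) is -u**3*cos(2*u)/2 + 3*u**2*sin(2*u)/4 - u*cos(2*u)/4 + sin(2*u)/8; evaluating from 0 to 2*pi: ∫_{0}^{2*pi} (-u**3 - 2*u) sin(-2*u) du = (-4*pi**3 - pi/2) - (0) = -4*pi**3 - pi/2.
So ∫_{-2*pi}^{2*pi} h(u) sin(-2*u) du = -8*pi**3 - pi.
Hence Im(c_{-4}) = (-1/(4*pi))·(-8*pi**3 - pi) = 1/4 + 2*pi**2.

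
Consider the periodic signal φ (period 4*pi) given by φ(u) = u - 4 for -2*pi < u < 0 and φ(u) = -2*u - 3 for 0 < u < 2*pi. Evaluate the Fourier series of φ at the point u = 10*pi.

u = 10*pi differs from u = 2*pi by 2 full period(s), and the series is 4*pi-periodic.
At u = 2*pi the one-sided limits are φ(2*pi^-) = -4*pi - 3 and φ(2*pi^+) = -2*pi - 4.
By Dirichlet's theorem the series converges to their average, [(-4*pi - 3) + (-2*pi - 4)]/2 = -3*pi - 7/2.

-3*pi - 7/2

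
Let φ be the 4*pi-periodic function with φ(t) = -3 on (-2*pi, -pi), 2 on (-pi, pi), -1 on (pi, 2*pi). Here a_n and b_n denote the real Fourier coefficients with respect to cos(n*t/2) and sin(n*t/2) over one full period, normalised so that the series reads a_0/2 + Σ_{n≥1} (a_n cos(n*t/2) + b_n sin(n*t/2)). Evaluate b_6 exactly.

-2/(3*pi)

b_6 = (1/(2*pi)) ∫_{-2*pi}^{2*pi} φ(t) sin(3*t) dt.
Split the integral at the breakpoints.
Directly, an antiderivative of (-3) sin(3*t) is cos(3*t); evaluating from -2*pi to -pi: ∫_{-2*pi}^{-pi} (-3) sin(3*t) dt = (-1) - (1) = -2.
Directly, an antiderivative of (2) sin(3*t) is -2*cos(3*t)/3; evaluating from -pi to pi: ∫_{-pi}^{pi} (2) sin(3*t) dt = (2/3) - (2/3) = 0.
Directly, an antiderivative of (-1) sin(3*t) is cos(3*t)/3; evaluating from pi to 2*pi: ∫_{pi}^{2*pi} (-1) sin(3*t) dt = (1/3) - (-1/3) = 2/3.
Summing the pieces and multiplying by (1/(2*pi)) gives b_6 = -2/(3*pi).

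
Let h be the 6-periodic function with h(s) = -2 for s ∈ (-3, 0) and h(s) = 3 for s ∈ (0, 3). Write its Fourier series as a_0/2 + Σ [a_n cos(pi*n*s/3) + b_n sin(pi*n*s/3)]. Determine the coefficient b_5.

2/pi

b_5 = 1/3 ∫_{-3}^{3} h(s) sin(5*pi*s/3) ds.
Split the integral at the breakpoints.
Directly, an antiderivative of (-2) sin(5*pi*s/3) is 6*cos(5*pi*s/3)/(5*pi); evaluating from -3 to 0: ∫_{-3}^{0} (-2) sin(5*pi*s/3) ds = (6/(5*pi)) - (-6/(5*pi)) = 12/(5*pi).
Directly, an antiderivative of (3) sin(5*pi*s/3) is -9*cos(5*pi*s/3)/(5*pi); evaluating from 0 to 3: ∫_{0}^{3} (3) sin(5*pi*s/3) ds = (9/(5*pi)) - (-9/(5*pi)) = 18/(5*pi).
Summing the pieces and multiplying by (1/3) gives b_5 = 2/pi.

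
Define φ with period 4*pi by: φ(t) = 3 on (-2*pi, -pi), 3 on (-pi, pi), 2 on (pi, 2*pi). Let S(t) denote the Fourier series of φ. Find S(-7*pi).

5/2

t = -7*pi differs from t = pi by -2 full period(s), and the series is 4*pi-periodic.
At t = pi the one-sided limits are φ(pi^-) = 3 and φ(pi^+) = 2.
By Dirichlet's theorem the series converges to their average, [(3) + (2)]/2 = 5/2.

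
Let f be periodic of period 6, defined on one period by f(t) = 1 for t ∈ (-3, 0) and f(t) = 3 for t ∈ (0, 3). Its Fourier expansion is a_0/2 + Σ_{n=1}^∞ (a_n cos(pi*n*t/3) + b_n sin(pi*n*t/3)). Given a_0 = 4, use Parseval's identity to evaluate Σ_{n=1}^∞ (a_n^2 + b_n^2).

2

Parseval: a_0^2/2 + Σ_{n≥1} (a_n^2+b_n^2) = 1/3 ∫_{-3}^{3} f(t)^2 dt = 10.
Subtract a_0^2/2 = 8: Σ (a_n^2+b_n^2) = 2.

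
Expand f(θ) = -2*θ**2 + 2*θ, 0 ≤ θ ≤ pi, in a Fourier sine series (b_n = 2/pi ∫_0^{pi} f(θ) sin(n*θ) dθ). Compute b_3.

b_3 = 2/pi ∫_0^{pi} (-2*θ**2 + 2*θ) sin(3*θ) dθ.
Integrating by parts twice (tabular method), an antiderivative of (-2*θ**2 + 2*θ) sin(3*θ) is 2*θ**2*cos(3*θ)/3 - 4*θ*sin(3*θ)/9 - 2*θ*cos(3*θ)/3 + 2*sin(3*θ)/9 - 4*cos(3*θ)/27; evaluating from 0 to pi: ∫_{0}^{pi} (-2*θ**2 + 2*θ) sin(3*θ) dθ = (-2*pi**2/3 + 4/27 + 2*pi/3) - (-4/27) = -2*pi**2/3 + 8/27 + 2*pi/3.
Hence b_3 = (2/pi)·(-2*pi**2/3 + 8/27 + 2*pi/3) = 4*(-9*pi**2 + 4 + 9*pi)/(27*pi).

4*(-9*pi**2 + 4 + 9*pi)/(27*pi)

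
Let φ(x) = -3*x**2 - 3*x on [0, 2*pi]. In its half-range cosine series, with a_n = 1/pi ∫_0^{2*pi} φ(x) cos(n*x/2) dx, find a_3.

8*(1 + 2*pi)/(3*pi)

a_3 = 1/pi ∫_0^{2*pi} (-3*x**2 - 3*x) cos(3*x/2) dx.
Integrating by parts twice (tabular method), an antiderivative of (-3*x**2 - 3*x) cos(3*x/2) is -2*x**2*sin(3*x/2) - 2*x*sin(3*x/2) - 8*x*cos(3*x/2)/3 + 16*sin(3*x/2)/9 - 4*cos(3*x/2)/3; evaluating from 0 to 2*pi: ∫_{0}^{2*pi} (-3*x**2 - 3*x) cos(3*x/2) dx = (4/3 + 16*pi/3) - (-4/3) = 8/3 + 16*pi/3.
Hence a_3 = (1/pi)·(8/3 + 16*pi/3) = 8*(1 + 2*pi)/(3*pi).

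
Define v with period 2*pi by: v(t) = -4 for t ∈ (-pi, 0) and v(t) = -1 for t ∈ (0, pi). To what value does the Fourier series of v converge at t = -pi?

At t = -pi the one-sided limits are v(-pi^-) = -1 and v(-pi^+) = -4.
By Dirichlet's theorem the series converges to their average, [(-1) + (-4)]/2 = -5/2.

-5/2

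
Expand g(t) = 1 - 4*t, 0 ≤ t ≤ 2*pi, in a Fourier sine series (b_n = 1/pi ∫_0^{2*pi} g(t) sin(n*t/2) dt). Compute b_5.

b_5 = 1/pi ∫_0^{2*pi} (1 - 4*t) sin(5*t/2) dt.
Integrating by parts (boundary term plus one more integral), an antiderivative of (1 - 4*t) sin(5*t/2) is 8*t*cos(5*t/2)/5 - 16*sin(5*t/2)/25 - 2*cos(5*t/2)/5; evaluating from 0 to 2*pi: ∫_{0}^{2*pi} (1 - 4*t) sin(5*t/2) dt = (2/5 - 16*pi/5) - (-2/5) = 4/5 - 16*pi/5.
Hence b_5 = (1/pi)·(4/5 - 16*pi/5) = 4*(1 - 4*pi)/(5*pi).

4*(1 - 4*pi)/(5*pi)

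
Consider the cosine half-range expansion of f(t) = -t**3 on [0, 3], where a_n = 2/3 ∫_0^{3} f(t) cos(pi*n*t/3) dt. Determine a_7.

162*(-4 + 49*pi**2)/(2401*pi**4)

a_7 = 2/3 ∫_0^{3} (-t**3) cos(7*pi*t/3) dt.
Integrating by parts three times (tabular method), an antiderivative of (-t**3) cos(7*pi*t/3) is -3*t**3*sin(7*pi*t/3)/(7*pi) - 27*t**2*cos(7*pi*t/3)/(49*pi**2) + 162*t*sin(7*pi*t/3)/(343*pi**3) + 486*cos(7*pi*t/3)/(2401*pi**4); evaluating from 0 to 3: ∫_{0}^{3} (-t**3) cos(7*pi*t/3) dt = (243*(-2 + 49*pi**2)/(2401*pi**4)) - (486/(2401*pi**4)) = 243*(-4 + 49*pi**2)/(2401*pi**4).
Hence a_7 = (2/3)·(243*(-4 + 49*pi**2)/(2401*pi**4)) = 162*(-4 + 49*pi**2)/(2401*pi**4).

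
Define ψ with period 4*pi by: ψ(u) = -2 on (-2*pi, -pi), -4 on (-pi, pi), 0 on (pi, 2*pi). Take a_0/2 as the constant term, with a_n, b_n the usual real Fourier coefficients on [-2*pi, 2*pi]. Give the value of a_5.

-6/(5*pi)

a_5 = (1/(2*pi)) ∫_{-2*pi}^{2*pi} ψ(u) cos(5*u/2) du.
Split the integral at the breakpoints.
Directly, an antiderivative of (-2) cos(5*u/2) is -4*sin(5*u/2)/5; evaluating from -2*pi to -pi: ∫_{-2*pi}^{-pi} (-2) cos(5*u/2) du = (4/5) - (0) = 4/5.
Directly, an antiderivative of (-4) cos(5*u/2) is -8*sin(5*u/2)/5; evaluating from -pi to pi: ∫_{-pi}^{pi} (-4) cos(5*u/2) du = (-8/5) - (8/5) = -16/5.
∫_{pi}^{2*pi} (0) cos(5*u/2) du = 0.
Summing the pieces and multiplying by (1/(2*pi)) gives a_5 = -6/(5*pi).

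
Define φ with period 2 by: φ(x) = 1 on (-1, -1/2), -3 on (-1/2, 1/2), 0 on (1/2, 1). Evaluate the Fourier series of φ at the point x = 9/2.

-3/2

x = 9/2 differs from x = 1/2 by 2 full period(s), and the series is 2-periodic.
At x = 1/2 the one-sided limits are φ(1/2^-) = -3 and φ(1/2^+) = 0.
By Dirichlet's theorem the series converges to their average, [(-3) + (0)]/2 = -3/2.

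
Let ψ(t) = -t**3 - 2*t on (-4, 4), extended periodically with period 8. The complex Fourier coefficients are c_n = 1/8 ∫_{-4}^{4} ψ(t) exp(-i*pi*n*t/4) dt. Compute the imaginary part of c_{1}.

Since ψ is real-valued, Im(c_{1}) = -1/8 ∫_{-4}^{4} ψ(t) sin(pi*t/4) dt = -b_{1}/2.
ψ is odd and sin(pi*t/4) is odd, so the integrand is even: ∫_{-4}^{4} ψ(t) sin(pi*t/4) dt = 2∫_0^{4} ψ(t) sin(pi*t/4) dt.
Integrating by parts three times (tabular method), an antiderivative of (-t**3 - 2*t) sin(pi*t/4) is 4*t**3*cos(pi*t/4)/pi - 48*t**2*sin(pi*t/4)/pi**2 - 384*t*cos(pi*t/4)/pi**3 + 8*t*cos(pi*t/4)/pi - 32*sin(pi*t/4)/pi**2 + 1536*sin(pi*t/4)/pi**4; evaluating from 0 to 4: ∫_{0}^{4} (-t**3 - 2*t) sin(pi*t/4) dt = (-288/pi + 1536/pi**3) - (0) = -288/pi + 1536/pi**3.
So ∫_{-4}^{4} ψ(t) sin(pi*t/4) dt = -576/pi + 3072/pi**3.
Hence Im(c_{1}) = (-1/8)·(-576/pi + 3072/pi**3) = -384/pi**3 + 72/pi.

-384/pi**3 + 72/pi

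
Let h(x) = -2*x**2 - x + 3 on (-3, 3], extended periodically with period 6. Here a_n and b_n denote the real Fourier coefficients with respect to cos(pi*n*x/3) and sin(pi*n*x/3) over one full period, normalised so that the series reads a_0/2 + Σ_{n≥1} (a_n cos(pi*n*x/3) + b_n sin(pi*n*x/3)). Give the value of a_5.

72/(25*pi**2)

a_5 = 1/3 ∫_{-3}^{3} h(x) cos(5*pi*x/3) dx.
Integrating by parts twice (tabular method), an antiderivative of (-2*x**2 - x + 3) cos(5*pi*x/3) is -6*x**2*sin(5*pi*x/3)/(5*pi) - 3*x*sin(5*pi*x/3)/(5*pi) - 36*x*cos(5*pi*x/3)/(25*pi**2) + 108*sin(5*pi*x/3)/(125*pi**3) + 9*sin(5*pi*x/3)/(5*pi) - 9*cos(5*pi*x/3)/(25*pi**2); evaluating from -3 to 3: ∫_{-3}^{3} (-2*x**2 - x + 3) cos(5*pi*x/3) dx = (117/(25*pi**2)) - (-99/(25*pi**2)) = 216/(25*pi**2).
Hence a_5 = (1/3)·(216/(25*pi**2)) = 72/(25*pi**2).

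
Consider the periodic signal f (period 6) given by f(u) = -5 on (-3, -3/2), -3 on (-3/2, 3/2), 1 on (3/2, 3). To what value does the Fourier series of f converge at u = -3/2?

At u = -3/2 the one-sided limits are f(-3/2^-) = -5 and f(-3/2^+) = -3.
By Dirichlet's theorem the series converges to their average, [(-5) + (-3)]/2 = -4.

-4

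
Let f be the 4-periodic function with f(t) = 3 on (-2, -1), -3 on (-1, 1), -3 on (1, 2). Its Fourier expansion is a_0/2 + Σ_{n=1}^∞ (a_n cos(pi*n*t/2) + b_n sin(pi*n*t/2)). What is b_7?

-6/(7*pi)

b_7 = 1/2 ∫_{-2}^{2} f(t) sin(7*pi*t/2) dt.
Split the integral at the breakpoints.
Directly, an antiderivative of (3) sin(7*pi*t/2) is -6*cos(7*pi*t/2)/(7*pi); evaluating from -2 to -1: ∫_{-2}^{-1} (3) sin(7*pi*t/2) dt = (0) - (6/(7*pi)) = -6/(7*pi).
Directly, an antiderivative of (-3) sin(7*pi*t/2) is 6*cos(7*pi*t/2)/(7*pi); evaluating from -1 to 1: ∫_{-1}^{1} (-3) sin(7*pi*t/2) dt = (0) - (0) = 0.
Directly, an antiderivative of (-3) sin(7*pi*t/2) is 6*cos(7*pi*t/2)/(7*pi); evaluating from 1 to 2: ∫_{1}^{2} (-3) sin(7*pi*t/2) dt = (-6/(7*pi)) - (0) = -6/(7*pi).
Summing the pieces and multiplying by (1/2) gives b_7 = -6/(7*pi).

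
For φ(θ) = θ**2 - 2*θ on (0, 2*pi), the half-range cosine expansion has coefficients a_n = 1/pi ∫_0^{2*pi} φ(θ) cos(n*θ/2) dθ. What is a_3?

a_3 = 1/pi ∫_0^{2*pi} (θ**2 - 2*θ) cos(3*θ/2) dθ.
Integrating by parts twice (tabular method), an antiderivative of (θ**2 - 2*θ) cos(3*θ/2) is 2*θ**2*sin(3*θ/2)/3 - 4*θ*sin(3*θ/2)/3 + 8*θ*cos(3*θ/2)/9 - 16*sin(3*θ/2)/27 - 8*cos(3*θ/2)/9; evaluating from 0 to 2*pi: ∫_{0}^{2*pi} (θ**2 - 2*θ) cos(3*θ/2) dθ = (8/9 - 16*pi/9) - (-8/9) = 16/9 - 16*pi/9.
Hence a_3 = (1/pi)·(16/9 - 16*pi/9) = 16*(1 - pi)/(9*pi).

16*(1 - pi)/(9*pi)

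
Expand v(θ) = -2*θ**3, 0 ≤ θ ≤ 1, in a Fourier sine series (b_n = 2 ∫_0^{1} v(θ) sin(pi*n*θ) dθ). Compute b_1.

-4/pi + 24/pi**3

b_1 = 2 ∫_0^{1} (-2*θ**3) sin(pi*θ) dθ.
Integrating by parts three times (tabular method), an antiderivative of (-2*θ**3) sin(pi*θ) is 2*θ**3*cos(pi*θ)/pi - 6*θ**2*sin(pi*θ)/pi**2 - 12*θ*cos(pi*θ)/pi**3 + 12*sin(pi*θ)/pi**4; evaluating from 0 to 1: ∫_{0}^{1} (-2*θ**3) sin(pi*θ) dθ = (-2/pi + 12/pi**3) - (0) = -2/pi + 12/pi**3.
Hence b_1 = 2·(-2/pi + 12/pi**3) = -4/pi + 24/pi**3.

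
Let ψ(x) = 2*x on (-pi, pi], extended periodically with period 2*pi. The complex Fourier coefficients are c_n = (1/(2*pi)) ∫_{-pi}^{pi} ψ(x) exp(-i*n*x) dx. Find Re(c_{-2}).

Since ψ is real-valued, Re(c_{-2}) = (1/(2*pi)) ∫_{-pi}^{pi} ψ(x) cos(-2*x) dx = a_{2}/2.
(ψ is odd, so the integrand is odd over a symmetric interval and the integral vanishes.)

0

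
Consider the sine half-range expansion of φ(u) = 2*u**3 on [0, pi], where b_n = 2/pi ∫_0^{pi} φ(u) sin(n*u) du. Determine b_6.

b_6 = 2/pi ∫_0^{pi} (2*u**3) sin(6*u) du.
Integrating by parts three times (tabular method), an antiderivative of (2*u**3) sin(6*u) is -u**3*cos(6*u)/3 + u**2*sin(6*u)/6 + u*cos(6*u)/18 - sin(6*u)/108; evaluating from 0 to pi: ∫_{0}^{pi} (2*u**3) sin(6*u) du = (-pi**3/3 + pi/18) - (0) = -pi**3/3 + pi/18.
Hence b_6 = (2/pi)·(-pi**3/3 + pi/18) = 1/9 - 2*pi**2/3.

1/9 - 2*pi**2/3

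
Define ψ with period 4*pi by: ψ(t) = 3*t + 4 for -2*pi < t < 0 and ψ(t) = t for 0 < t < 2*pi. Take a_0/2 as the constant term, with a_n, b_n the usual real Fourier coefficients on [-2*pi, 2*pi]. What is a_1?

8/pi

a_1 = (1/(2*pi)) ∫_{-2*pi}^{2*pi} ψ(t) cos(t/2) dt.
Split the integral at the breakpoints.
Integrating by parts (boundary term plus one more integral), an antiderivative of (3*t + 4) cos(t/2) is 6*t*sin(t/2) + 8*sin(t/2) + 12*cos(t/2); evaluating from -2*pi to 0: ∫_{-2*pi}^{0} (3*t + 4) cos(t/2) dt = (12) - (-12) = 24.
Integrating by parts (boundary term plus one more integral), an antiderivative of (t) cos(t/2) is 2*t*sin(t/2) + 4*cos(t/2); evaluating from 0 to 2*pi: ∫_{0}^{2*pi} (t) cos(t/2) dt = (-4) - (4) = -8.
Summing the pieces and multiplying by (1/(2*pi)) gives a_1 = 8/pi.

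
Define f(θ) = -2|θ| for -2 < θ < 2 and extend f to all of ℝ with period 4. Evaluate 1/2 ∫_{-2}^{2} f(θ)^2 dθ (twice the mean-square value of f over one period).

1/2 ∫_{-2}^{2} f(θ)^2 dθ = 1/2 · (64/3) = 32/3.

32/3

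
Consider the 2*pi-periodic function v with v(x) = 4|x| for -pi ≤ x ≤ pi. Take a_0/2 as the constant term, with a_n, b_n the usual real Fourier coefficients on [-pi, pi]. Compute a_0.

4*pi

a_0 = 1/pi ∫_{-pi}^{pi} v(x) dx = 1/pi · (4*pi**2) = 4*pi.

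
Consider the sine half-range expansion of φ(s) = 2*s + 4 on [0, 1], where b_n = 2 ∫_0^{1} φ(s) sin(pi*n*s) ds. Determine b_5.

b_5 = 2 ∫_0^{1} (2*s + 4) sin(5*pi*s) ds.
Integrating by parts (boundary term plus one more integral), an antiderivative of (2*s + 4) sin(5*pi*s) is -2*s*cos(5*pi*s)/(5*pi) + 2*sin(5*pi*s)/(25*pi**2) - 4*cos(5*pi*s)/(5*pi); evaluating from 0 to 1: ∫_{0}^{1} (2*s + 4) sin(5*pi*s) ds = (6/(5*pi)) - (-4/(5*pi)) = 2/pi.
Hence b_5 = 2·(2/pi) = 4/pi.

4/pi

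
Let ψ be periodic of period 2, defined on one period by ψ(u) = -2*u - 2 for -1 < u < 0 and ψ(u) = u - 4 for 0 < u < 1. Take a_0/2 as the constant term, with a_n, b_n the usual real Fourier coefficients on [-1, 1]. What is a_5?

-6/(25*pi**2)

a_5 = ∫_{-1}^{1} ψ(u) cos(5*pi*u) du.
Split the integral at the breakpoints.
Integrating by parts (boundary term plus one more integral), an antiderivative of (-2*u - 2) cos(5*pi*u) is -2*u*sin(5*pi*u)/(5*pi) - 2*sin(5*pi*u)/(5*pi) - 2*cos(5*pi*u)/(25*pi**2); evaluating from -1 to 0: ∫_{-1}^{0} (-2*u - 2) cos(5*pi*u) du = (-2/(25*pi**2)) - (2/(25*pi**2)) = -4/(25*pi**2).
Integrating by parts (boundary term plus one more integral), an antiderivative of (u - 4) cos(5*pi*u) is u*sin(5*pi*u)/(5*pi) - 4*sin(5*pi*u)/(5*pi) + cos(5*pi*u)/(25*pi**2); evaluating from 0 to 1: ∫_{0}^{1} (u - 4) cos(5*pi*u) du = (-1/(25*pi**2)) - (1/(25*pi**2)) = -2/(25*pi**2).
Summing the pieces gives a_5 = -6/(25*pi**2).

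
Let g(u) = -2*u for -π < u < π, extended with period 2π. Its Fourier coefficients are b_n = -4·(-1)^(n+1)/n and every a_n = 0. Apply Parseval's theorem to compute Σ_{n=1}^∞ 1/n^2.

pi**2/6

Parseval: Σ b_n^2 = (1/π) ∫_{-π}^{π} g(u)^2 du = 8*pi**2/3.
Σ b_n^2 = Σ 16/n^2, so Σ 1/n^2 = (8*pi**2/3)/16 = pi**2/6.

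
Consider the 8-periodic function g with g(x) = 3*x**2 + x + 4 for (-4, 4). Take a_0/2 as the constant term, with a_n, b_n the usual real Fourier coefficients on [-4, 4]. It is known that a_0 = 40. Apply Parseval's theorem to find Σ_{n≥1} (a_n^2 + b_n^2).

6304/15

Parseval: a_0^2/2 + Σ_{n≥1} (a_n^2+b_n^2) = 1/4 ∫_{-4}^{4} g(x)^2 dx = 18304/15.
Subtract a_0^2/2 = 800: Σ (a_n^2+b_n^2) = 6304/15.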